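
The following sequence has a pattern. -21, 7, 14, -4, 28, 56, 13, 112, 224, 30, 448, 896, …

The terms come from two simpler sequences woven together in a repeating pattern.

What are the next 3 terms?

Reading positions in blocks of 3 reveals the pattern ABB — 2 tracks woven together.
Track A: -21, -4, 13, 30. Arithmetic, step +17.
Track B: 7, 14, 28, 56, 112, 224, 448, 896. Geometric, ×2 each step.
Position 13 falls in track A as its term 5, giving 47.
Position 14 falls in track B as its term 9, giving 1792.
Position 15 → track B, term 10 = 3584.

47, 1792, 3584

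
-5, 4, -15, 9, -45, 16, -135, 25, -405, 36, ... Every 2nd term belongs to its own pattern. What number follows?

Taking every 2nd term gives 2 separate tracks.
Track A is -5, -15, -45, -135, -405, which is geometric with ratio 3.
Track B is 4, 9, 16, 25, 36, which is consecutive squares n² from n = 2.
Term 11 comes from track A (its 6th entry): -1215.

-1215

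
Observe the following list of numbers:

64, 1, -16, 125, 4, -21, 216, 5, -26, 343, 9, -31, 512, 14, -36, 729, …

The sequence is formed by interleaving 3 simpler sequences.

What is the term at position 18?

-41

Split by position mod 3: positions 1, 4, 7, … form one track, and each other residue class forms its own.
Track A: 64, 125, 216, 343, 512, 729. The cubes 4³, 5³, 6³, ….
Track B: 1, 4, 5, 9, 14. Each term equals the sum of the previous two.
Track C: -16, -21, -26, -31, -36. Arithmetic, step −5.
Term 18 comes from track C (its 6th entry): -41.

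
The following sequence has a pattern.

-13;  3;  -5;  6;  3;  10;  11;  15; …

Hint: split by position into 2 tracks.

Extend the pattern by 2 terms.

Odd-indexed and even-indexed terms follow separate rules.
Track A is -13, -5, 3, 11, which is linear: a_n = -21 + 8·n.
Track B is 3, 6, 10, 15, which is the triangular numbers T_2, T_3, ….
Position 9 falls in track A as its term 5, giving 19.
Term 10 comes from track B (its 5th entry): 21.

19, 21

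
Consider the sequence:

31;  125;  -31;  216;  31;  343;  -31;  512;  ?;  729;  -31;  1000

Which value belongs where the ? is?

31

Taking every 2nd term gives 2 separate tracks.
Track A: 31, -31, 31, -31, ?, -31 — alternating ±31.
Track B: 125, 216, 343, 512, 729, 1000 — consecutive cubes n³ from n = 5.
The gap is track A's term 5; the rule gives 31.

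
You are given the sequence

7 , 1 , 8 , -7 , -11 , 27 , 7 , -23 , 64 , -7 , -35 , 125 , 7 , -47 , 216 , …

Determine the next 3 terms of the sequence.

The terms cycle through 3 interleaved subsequences.
Subsequence A: 7, -7, 7, -7, 7 — the oscillation 7·(−1)^(n+1).
Subsequence B: 1, -11, -23, -35, -47 — arithmetic, step −12.
Subsequence C: 8, 27, 64, 125, 216 — perfect cubes starting at 2³.
The 16th slot belongs to subsequence A; its 6th term is -7.
Position 17 falls in subsequence B as its term 6, giving -59.
Position 18 falls in subsequence C as its term 6, giving 343.

-7, -59, 343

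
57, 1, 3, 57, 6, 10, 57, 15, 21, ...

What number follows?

Reading positions in blocks of 3 reveals the pattern ABB — 2 tracks woven together.
Stream A: 57, 57, 57. Always 57.
Stream B: 1, 3, 6, 10, 15, 21. The triangular numbers T_1, T_2, ….
The 10th slot belongs to stream A; its 4th term is 57.

57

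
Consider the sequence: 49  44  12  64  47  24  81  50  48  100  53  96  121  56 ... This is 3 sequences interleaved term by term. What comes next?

The terms cycle through 3 interleaved subsequences.
Stream A: 49, 64, 81, 100, 121 (perfect squares starting at 7²).
Stream B: 44, 47, 50, 53, 56 (adding 3 each time).
Stream C: 12, 24, 48, 96 (geometric with ratio 2).
Position 15 falls in stream C as its term 5, giving 192.

192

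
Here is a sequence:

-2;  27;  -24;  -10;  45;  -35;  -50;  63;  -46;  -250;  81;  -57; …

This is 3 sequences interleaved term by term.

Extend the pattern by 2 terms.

-1250, 99

Taking every 3rd term gives 3 separate tracks.
Subsequence A is -2, -10, -50, -250, which is a geometric progression (common ratio 5).
Subsequence B is 27, 45, 63, 81, which is linear: a_n = 9 + 18·n.
Subsequence C is -24, -35, -46, -57, which is arithmetic, step −11.
Position 13 falls in subsequence A as its term 5, giving -1250.
The 14th slot belongs to subsequence B; its 5th term is 99.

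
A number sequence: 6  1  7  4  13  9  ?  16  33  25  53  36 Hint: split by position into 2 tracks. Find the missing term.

Taking every 2nd term gives 2 separate tracks.
Subsequence A: 6, 7, 13, ?, 33, 53 (Fibonacci-style (each term is the sum of the two before it)).
Subsequence B: 1, 4, 9, 16, 25, 36 (the squares 1², 2², 3², …).
The gap is subsequence A's term 4; the rule gives 20.

20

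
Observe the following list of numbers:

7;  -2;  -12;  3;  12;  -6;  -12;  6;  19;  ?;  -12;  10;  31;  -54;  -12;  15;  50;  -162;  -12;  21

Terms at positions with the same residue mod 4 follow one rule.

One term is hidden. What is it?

-18

Split by position mod 4 into 4 tracks.
Track A: 7, 12, 19, 31, 50. Fibonacci-style (each term is the sum of the two before it).
Track B: -2, -6, ?, -54, -162. Multiplying by 3 each time.
Track C: -12, -12, -12, -12, -12. Always -12.
Track D: 3, 6, 10, 15, 21. Triangular numbers starting at T_2.
Filling track B at index 3 by its rule yields -18.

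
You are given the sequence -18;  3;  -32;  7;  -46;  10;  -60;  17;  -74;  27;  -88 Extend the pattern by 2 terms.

Odd-indexed and even-indexed terms follow separate rules.
Subsequence A = -18, -32, -46, -60, -74, -88: subtracting 14 each time.
Subsequence B = 3, 7, 10, 17, 27: each term equals the sum of the previous two.
Term 12 comes from subsequence B (its 6th entry): 44.
The 13th slot belongs to subsequence A; its 7th term is -102.

44, -102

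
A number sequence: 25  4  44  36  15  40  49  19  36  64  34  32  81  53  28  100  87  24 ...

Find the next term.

Split by position mod 3: positions 1, 4, 7, … form one track, and each other residue class forms its own.
Track A is 25, 36, 49, 64, 81, 100, which is perfect squares starting at 5².
Track B is 4, 15, 19, 34, 53, 87, which is Fibonacci-style (each term is the sum of the two before it).
Track C is 44, 40, 36, 32, 28, 24, which is subtracting 4 each time.
Term 19 comes from track A (its 7th entry): 121.

121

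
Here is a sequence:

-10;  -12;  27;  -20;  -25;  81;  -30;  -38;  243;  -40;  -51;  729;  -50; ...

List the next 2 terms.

Split by position mod 3 into 3 tracks.
Track A: -10, -20, -30, -40, -50. Linear: a_n = −10·n.
Track B: -12, -25, -38, -51. Arithmetic with common difference −13.
Track C: 27, 81, 243, 729. Successive powers of 3.
Position 14 falls in track B as its term 5, giving -64.
The 15th slot belongs to track C; its 5th term is 2187.

-64, 2187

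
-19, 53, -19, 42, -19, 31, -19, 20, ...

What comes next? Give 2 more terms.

Odd-indexed and even-indexed terms follow separate rules.
Stream A: -19, -19, -19, -19 (constant -19).
Stream B: 53, 42, 31, 20 (linear: a_n = 64 − 11·n).
Term 9 comes from stream A (its 5th entry): -19.
Term 10 comes from stream B (its 5th entry): 9.

-19, 9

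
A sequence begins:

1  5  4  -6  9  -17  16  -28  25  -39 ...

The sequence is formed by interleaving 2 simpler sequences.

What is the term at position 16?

-72

The terms cycle through 2 interleaved subsequences.
Track A: 1, 4, 9, 16, 25 (consecutive squares n² from n = 1).
Track B: 5, -6, -17, -28, -39 (arithmetic with common difference −11).
Position 16 → track B, term 8 = -72.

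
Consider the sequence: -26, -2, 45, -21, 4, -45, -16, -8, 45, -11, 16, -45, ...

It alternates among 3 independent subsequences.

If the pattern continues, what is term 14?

-32

Split by position mod 3 into 3 tracks.
Track A: -26, -21, -16, -11 (adding 5 each time).
Track B: -2, 4, -8, 16 (multiplying by -2 each time).
Track C: 45, -45, 45, -45 (oscillating between 45 and -45).
Position 14 → track B, term 5 = -32.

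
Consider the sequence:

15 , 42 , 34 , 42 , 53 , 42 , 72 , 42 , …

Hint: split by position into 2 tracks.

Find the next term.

91

The terms cycle through 2 interleaved subsequences.
Subsequence A: 15, 34, 53, 72. Arithmetic, step +19.
Subsequence B: 42, 42, 42, 42. Always 42.
Position 9 falls in subsequence A as its term 5, giving 91.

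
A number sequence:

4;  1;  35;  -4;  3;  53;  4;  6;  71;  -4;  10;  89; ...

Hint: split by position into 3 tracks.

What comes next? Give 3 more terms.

Split by position mod 3: positions 1, 4, 7, … form one track, and each other residue class forms its own.
Track A: 4, -4, 4, -4 — oscillating between 4 and -4.
Track B: 1, 3, 6, 10 — triangular numbers starting at T_1.
Track C: 35, 53, 71, 89 — arithmetic, step +18.
Position 13 → track A, term 5 = 4.
Term 14 comes from track B (its 5th entry): 15.
Position 15 falls in track C as its term 5, giving 107.

4, 15, 107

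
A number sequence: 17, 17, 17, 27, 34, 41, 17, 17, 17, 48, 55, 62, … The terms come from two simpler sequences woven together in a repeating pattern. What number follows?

Reading positions in blocks of 6 reveals the pattern AAABBB — 2 tracks woven together.
Track A = 17, 17, 17, 17, 17, 17: constant 17.
Track B = 27, 34, 41, 48, 55, 62: arithmetic with common difference +7.
Term 13 comes from track A (its 7th entry): 17.

17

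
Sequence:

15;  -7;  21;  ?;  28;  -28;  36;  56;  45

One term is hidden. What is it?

Odd-indexed and even-indexed terms follow separate rules.
Subsequence A = 15, 21, 28, 36, 45: triangular numbers n(n+1)/2 for n = 5, 6, ….
Subsequence B = -7, ?, -28, 56: geometric, ×-2 each step.
The gap is subsequence B's term 2; the rule gives 14.

14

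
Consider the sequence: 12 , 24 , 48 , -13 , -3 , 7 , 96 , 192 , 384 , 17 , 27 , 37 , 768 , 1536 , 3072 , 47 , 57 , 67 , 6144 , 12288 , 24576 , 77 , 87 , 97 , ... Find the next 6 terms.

Reading positions in blocks of 6 reveals the pattern AAABBB — 2 tracks woven together.
Track A: 12, 24, 48, 96, 192, 384, 768, 1536, 3072, 6144, 12288, 24576. Geometric with ratio 2.
Track B: -13, -3, 7, 17, 27, 37, 47, 57, 67, 77, 87, 97. Arithmetic with common difference +10.
Term 25 comes from track A (its 13th entry): 49152.
The 26th slot belongs to track A; its 14th term is 98304.
Position 27 → track A, term 15 = 196608.
Term 28 comes from track B (its 13th entry): 107.
The 29th slot belongs to track B; its 14th term is 117.
Position 30 falls in track B as its term 15, giving 127.

49152, 98304, 196608, 107, 117, 127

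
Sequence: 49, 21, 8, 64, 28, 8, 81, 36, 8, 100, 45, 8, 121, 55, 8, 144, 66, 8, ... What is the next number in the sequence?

Taking every 3rd term gives 3 separate tracks.
Stream A: 49, 64, 81, 100, 121, 144. The squares 7², 8², 9², ….
Stream B: 21, 28, 36, 45, 55, 66. Triangular numbers starting at T_6.
Stream C: 8, 8, 8, 8, 8, 8. Constant 8.
Term 19 comes from stream A (its 7th entry): 169.

169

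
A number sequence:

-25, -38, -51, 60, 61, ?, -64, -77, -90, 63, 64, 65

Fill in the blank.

62

Reading positions in blocks of 6 reveals the pattern AAABBB — 2 tracks woven together.
Subsequence A is -25, -38, -51, -64, -77, -90, which is subtracting 13 each time.
Subsequence B is 60, 61, ?, 63, 64, 65, which is linear: a_n = 59 + n.
Filling subsequence B at index 3 by its rule yields 62.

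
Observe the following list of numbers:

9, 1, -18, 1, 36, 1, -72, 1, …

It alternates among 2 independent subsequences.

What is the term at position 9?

144

The terms cycle through 2 interleaved subsequences.
Track A = 9, -18, 36, -72: geometric, ×-2 each step.
Track B = 1, 1, 1, 1: constant 1.
Position 9 falls in track A as its term 5, giving 144.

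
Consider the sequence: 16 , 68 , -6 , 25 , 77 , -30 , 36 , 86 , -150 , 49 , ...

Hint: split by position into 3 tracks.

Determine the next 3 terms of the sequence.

Split by position mod 3 into 3 tracks.
Stream A: 16, 25, 36, 49 — the squares 4², 5², 6², ….
Stream B: 68, 77, 86 — adding 9 each time.
Stream C: -6, -30, -150 — a geometric progression (common ratio 5).
The 11th slot belongs to stream B; its 4th term is 95.
Position 12 falls in stream C as its term 4, giving -750.
The 13th slot belongs to stream A; its 5th term is 64.

95, -750, 64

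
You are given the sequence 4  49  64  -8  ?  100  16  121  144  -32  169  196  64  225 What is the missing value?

The slot pattern repeats as ABB (period 3), so there are 2 interleaved tracks.
Track A: 4, -8, 16, -32, 64 (a geometric progression (common ratio -2)).
Track B: 49, 64, ?, 100, 121, 144, 169, 196, 225 (perfect squares starting at 7²).
Filling track B at index 3 by its rule yields 81.

81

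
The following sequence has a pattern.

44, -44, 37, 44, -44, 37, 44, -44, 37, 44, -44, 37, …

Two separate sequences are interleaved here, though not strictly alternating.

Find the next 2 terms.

The slot pattern repeats as AAB (period 3), so there are 2 interleaved tracks.
Stream A is 44, -44, 44, -44, 44, -44, 44, -44, which is the oscillation 44·(−1)^(n+1).
Stream B is 37, 37, 37, 37, which is constant 37.
The 13th slot belongs to stream A; its 9th term is 44.
Position 14 → stream A, term 10 = -44.

44, -44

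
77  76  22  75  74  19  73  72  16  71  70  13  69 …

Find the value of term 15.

The slot pattern repeats as AAB (period 3), so there are 2 interleaved tracks.
Track A is 77, 76, 75, 74, 73, 72, 71, 70, 69, which is subtracting 1 each time.
Track B is 22, 19, 16, 13, which is arithmetic, step −3.
Position 15 falls in track B as its term 5, giving 10.

10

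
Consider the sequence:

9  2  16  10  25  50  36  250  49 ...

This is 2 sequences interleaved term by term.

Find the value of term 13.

81

Split by position mod 2 into 2 tracks.
Track A = 9, 16, 25, 36, 49: consecutive squares n² from n = 3.
Track B = 2, 10, 50, 250: geometric, ×5 each step.
The 13th slot belongs to track A; its 7th term is 81.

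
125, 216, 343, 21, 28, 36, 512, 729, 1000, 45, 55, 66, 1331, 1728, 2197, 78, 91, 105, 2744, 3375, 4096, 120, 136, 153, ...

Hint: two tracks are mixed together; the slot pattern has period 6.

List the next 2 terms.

4913, 5832

The slot pattern repeats as AAABBB (period 6), so there are 2 interleaved tracks.
Subsequence A: 125, 216, 343, 512, 729, 1000, 1331, 1728, 2197, 2744, 3375, 4096 (consecutive cubes n³ from n = 5).
Subsequence B: 21, 28, 36, 45, 55, 66, 78, 91, 105, 120, 136, 153 (triangular numbers n(n+1)/2 for n = 6, 7, …).
The 25th slot belongs to subsequence A; its 13th term is 4913.
Position 26 falls in subsequence A as its term 14, giving 5832.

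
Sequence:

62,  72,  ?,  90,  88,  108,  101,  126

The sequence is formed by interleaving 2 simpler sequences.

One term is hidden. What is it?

75

Positions 1, 3, 5, … form one subsequence and positions 2, 4, 6, … form another.
Track A is 62, ?, 88, 101, which is arithmetic, step +13.
Track B is 72, 90, 108, 126, which is arithmetic with common difference +18.
The gap is track A's term 2; the rule gives 75.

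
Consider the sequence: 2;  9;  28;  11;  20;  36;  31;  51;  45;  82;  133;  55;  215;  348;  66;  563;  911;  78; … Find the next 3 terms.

Positions follow the repeating pattern AAB; grouping by letter gives 2 tracks.
Track A: 2, 9, 11, 20, 31, 51, 82, 133, 215, 348, 563, 911. Fibonacci-style (each term is the sum of the two before it).
Track B: 28, 36, 45, 55, 66, 78. Triangular numbers starting at T_7.
Position 19 falls in track A as its term 13, giving 1474.
The 20th slot belongs to track A; its 14th term is 2385.
Position 21 falls in track B as its term 7, giving 91.

1474, 2385, 91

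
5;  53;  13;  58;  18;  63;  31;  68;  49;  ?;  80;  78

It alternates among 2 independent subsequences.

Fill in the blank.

73

Taking every 2nd term gives 2 separate tracks.
Stream A = 5, 13, 18, 31, 49, 80: a Fibonacci-like recurrence a_n = a_{n-1} + a_{n-2}.
Stream B = 53, 58, 63, 68, ?, 78: adding 5 each time.
So the missing entry in stream B is 73.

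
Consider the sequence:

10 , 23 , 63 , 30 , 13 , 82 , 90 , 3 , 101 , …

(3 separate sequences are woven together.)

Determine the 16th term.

2430

Split by position mod 3 into 3 tracks.
Track A is 10, 30, 90, which is a geometric progression (common ratio 3).
Track B is 23, 13, 3, which is arithmetic, step −10.
Track C is 63, 82, 101, which is linear: a_n = 44 + 19·n.
The 16th slot belongs to track A; its 6th term is 2430.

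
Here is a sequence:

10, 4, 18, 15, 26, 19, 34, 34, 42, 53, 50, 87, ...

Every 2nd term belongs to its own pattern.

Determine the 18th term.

Odd-indexed and even-indexed terms follow separate rules.
Subsequence A: 10, 18, 26, 34, 42, 50 (arithmetic, step +8).
Subsequence B: 4, 15, 19, 34, 53, 87 (a Fibonacci-like recurrence a_n = a_{n-1} + a_{n-2}).
The 18th slot belongs to subsequence B; its 9th term is 367.

367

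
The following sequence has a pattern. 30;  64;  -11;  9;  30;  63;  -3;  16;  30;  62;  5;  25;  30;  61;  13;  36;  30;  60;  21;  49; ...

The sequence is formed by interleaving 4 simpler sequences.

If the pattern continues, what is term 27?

37

The terms cycle through 4 interleaved subsequences.
Track A: 30, 30, 30, 30, 30. The constant sequence 30.
Track B: 64, 63, 62, 61, 60. Linear: a_n = 65 − n.
Track C: -11, -3, 5, 13, 21. Linear: a_n = -19 + 8·n.
Track D: 9, 16, 25, 36, 49. Consecutive squares n² from n = 3.
Position 27 → track C, term 7 = 37.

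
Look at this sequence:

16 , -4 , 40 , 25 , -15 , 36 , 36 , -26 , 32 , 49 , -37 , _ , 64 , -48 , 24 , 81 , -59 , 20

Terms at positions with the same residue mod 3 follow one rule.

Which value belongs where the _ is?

28

Taking every 3rd term gives 3 separate tracks.
Track A = 16, 25, 36, 49, 64, 81: the squares 4², 5², 6², ….
Track B = -4, -15, -26, -37, -48, -59: arithmetic with common difference −11.
Track C = 40, 36, 32, ?, 24, 20: subtracting 4 each time.
So the missing entry in track C is 28.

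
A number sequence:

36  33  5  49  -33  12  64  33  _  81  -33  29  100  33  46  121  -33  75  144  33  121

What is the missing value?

17

Split by position mod 3 into 3 tracks.
Stream A: 36, 49, 64, 81, 100, 121, 144. The squares 6², 7², 8², ….
Stream B: 33, -33, 33, -33, 33, -33, 33. Oscillating between 33 and -33.
Stream C: 5, 12, ?, 29, 46, 75, 121. Each term equals the sum of the previous two.
The gap is stream C's term 3; the rule gives 17.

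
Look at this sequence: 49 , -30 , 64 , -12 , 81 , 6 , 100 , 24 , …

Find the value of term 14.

Positions 1, 3, 5, … form one subsequence and positions 2, 4, 6, … form another.
Stream A = 49, 64, 81, 100: consecutive squares n² from n = 7.
Stream B = -30, -12, 6, 24: adding 18 each time.
Position 14 falls in stream B as its term 7, giving 78.

78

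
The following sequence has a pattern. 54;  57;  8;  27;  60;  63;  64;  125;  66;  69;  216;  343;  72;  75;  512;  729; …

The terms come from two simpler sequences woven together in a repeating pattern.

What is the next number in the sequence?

78

Positions follow the repeating pattern AABB; grouping by letter gives 2 tracks.
Stream A = 54, 57, 60, 63, 66, 69, 72, 75: linear: a_n = 51 + 3·n.
Stream B = 8, 27, 64, 125, 216, 343, 512, 729: perfect cubes starting at 2³.
The 17th slot belongs to stream A; its 9th term is 78.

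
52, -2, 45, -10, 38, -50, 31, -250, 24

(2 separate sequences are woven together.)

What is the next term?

Positions 1, 3, 5, … form one subsequence and positions 2, 4, 6, … form another.
Stream A: 52, 45, 38, 31, 24 — arithmetic with common difference −7.
Stream B: -2, -10, -50, -250 — a geometric progression (common ratio 5).
Term 10 comes from stream B (its 5th entry): -1250.

-1250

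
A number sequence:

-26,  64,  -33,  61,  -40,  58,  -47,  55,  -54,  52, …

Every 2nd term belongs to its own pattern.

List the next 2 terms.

-61, 49

Taking every 2nd term gives 2 separate tracks.
Subsequence A: -26, -33, -40, -47, -54 — subtracting 7 each time.
Subsequence B: 64, 61, 58, 55, 52 — arithmetic, step −3.
Term 11 comes from subsequence A (its 6th entry): -61.
The 12th slot belongs to subsequence B; its 6th term is 49.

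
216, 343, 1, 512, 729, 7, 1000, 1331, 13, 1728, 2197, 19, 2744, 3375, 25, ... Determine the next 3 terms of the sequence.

Reading positions in blocks of 3 reveals the pattern AAB — 2 tracks woven together.
Track A: 216, 343, 512, 729, 1000, 1331, 1728, 2197, 2744, 3375. Perfect cubes starting at 6³.
Track B: 1, 7, 13, 19, 25. Arithmetic, step +6.
The 16th slot belongs to track A; its 11th term is 4096.
Position 17 falls in track A as its term 12, giving 4913.
The 18th slot belongs to track B; its 6th term is 31.

4096, 4913, 31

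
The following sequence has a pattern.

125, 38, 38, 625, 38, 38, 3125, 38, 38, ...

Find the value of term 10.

Reading positions in blocks of 3 reveals the pattern ABB — 2 tracks woven together.
Track A: 125, 625, 3125. Powers of 5.
Track B: 38, 38, 38, 38, 38, 38. The constant sequence 38.
Position 10 falls in track A as its term 4, giving 15625.

15625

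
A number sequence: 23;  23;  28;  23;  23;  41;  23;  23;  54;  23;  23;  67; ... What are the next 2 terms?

23, 23

Reading positions in blocks of 3 reveals the pattern AAB — 2 tracks woven together.
Subsequence A is 23, 23, 23, 23, 23, 23, 23, 23, which is constant 23.
Subsequence B is 28, 41, 54, 67, which is linear: a_n = 15 + 13·n.
Term 13 comes from subsequence A (its 9th entry): 23.
Position 14 → subsequence A, term 10 = 23.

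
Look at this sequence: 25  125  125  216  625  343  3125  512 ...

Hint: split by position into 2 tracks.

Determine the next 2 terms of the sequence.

Taking every 2nd term gives 2 separate tracks.
Subsequence A = 25, 125, 625, 3125: powers 5^2, 5^3, 5^4, ….
Subsequence B = 125, 216, 343, 512: consecutive cubes n³ from n = 5.
The 9th slot belongs to subsequence A; its 5th term is 15625.
Position 10 → subsequence B, term 5 = 729.

15625, 729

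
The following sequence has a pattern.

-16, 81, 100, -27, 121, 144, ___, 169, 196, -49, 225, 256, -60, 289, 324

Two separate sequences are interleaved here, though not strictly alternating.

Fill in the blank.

The slot pattern repeats as ABB (period 3), so there are 2 interleaved tracks.
Subsequence A: -16, -27, ?, -49, -60. Linear: a_n = -5 − 11·n.
Subsequence B: 81, 100, 121, 144, 169, 196, 225, 256, 289, 324. The squares 9², 10², 11², ….
Subsequence A's pattern makes the blank -38.

-38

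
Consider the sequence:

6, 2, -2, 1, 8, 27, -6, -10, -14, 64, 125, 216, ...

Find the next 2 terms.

Reading positions in blocks of 6 reveals the pattern AAABBB — 2 tracks woven together.
Track A is 6, 2, -2, -6, -10, -14, which is linear: a_n = 10 − 4·n.
Track B is 1, 8, 27, 64, 125, 216, which is consecutive cubes n³ from n = 1.
Position 13 → track A, term 7 = -18.
Term 14 comes from track A (its 8th entry): -22.

-18, -22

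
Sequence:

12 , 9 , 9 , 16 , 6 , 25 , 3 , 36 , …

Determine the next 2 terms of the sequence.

Split by position mod 2 into 2 tracks.
Track A: 12, 9, 6, 3. Subtracting 3 each time.
Track B: 9, 16, 25, 36. Perfect squares starting at 3².
The 9th slot belongs to track A; its 5th term is 0.
The 10th slot belongs to track B; its 5th term is 49.

0, 49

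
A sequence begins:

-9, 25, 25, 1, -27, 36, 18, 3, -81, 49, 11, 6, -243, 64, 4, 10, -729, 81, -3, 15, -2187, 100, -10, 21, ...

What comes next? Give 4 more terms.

Taking every 4th term gives 4 separate tracks.
Track A: -9, -27, -81, -243, -729, -2187 (geometric with ratio 3).
Track B: 25, 36, 49, 64, 81, 100 (consecutive squares n² from n = 5).
Track C: 25, 18, 11, 4, -3, -10 (arithmetic, step −7).
Track D: 1, 3, 6, 10, 15, 21 (the triangular numbers T_1, T_2, …).
Term 25 comes from track A (its 7th entry): -6561.
The 26th slot belongs to track B; its 7th term is 121.
Position 27 falls in track C as its term 7, giving -17.
Term 28 comes from track D (its 7th entry): 28.

-6561, 121, -17, 28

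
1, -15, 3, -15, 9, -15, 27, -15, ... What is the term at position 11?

Positions 1, 3, 5, … form one subsequence and positions 2, 4, 6, … form another.
Stream A is 1, 3, 9, 27, which is powers 3^0, 3^1, 3^2, ….
Stream B is -15, -15, -15, -15, which is the constant sequence -15.
The 11th slot belongs to stream A; its 6th term is 243.

243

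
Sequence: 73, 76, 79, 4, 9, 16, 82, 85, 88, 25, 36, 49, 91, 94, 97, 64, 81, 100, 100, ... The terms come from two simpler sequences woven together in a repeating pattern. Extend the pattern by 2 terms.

103, 106

Positions follow the repeating pattern AAABBB; grouping by letter gives 2 tracks.
Track A is 73, 76, 79, 82, 85, 88, 91, 94, 97, 100, which is adding 3 each time.
Track B is 4, 9, 16, 25, 36, 49, 64, 81, 100, which is perfect squares starting at 2².
Position 20 falls in track A as its term 11, giving 103.
The 21st slot belongs to track A; its 12th term is 106.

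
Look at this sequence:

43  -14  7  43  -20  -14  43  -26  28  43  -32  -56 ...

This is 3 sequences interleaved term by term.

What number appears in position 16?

43

Split by position mod 3 into 3 tracks.
Track A: 43, 43, 43, 43 (the constant sequence 43).
Track B: -14, -20, -26, -32 (arithmetic, step −6).
Track C: 7, -14, 28, -56 (multiplying by -2 each time).
Position 16 falls in track A as its term 6, giving 43.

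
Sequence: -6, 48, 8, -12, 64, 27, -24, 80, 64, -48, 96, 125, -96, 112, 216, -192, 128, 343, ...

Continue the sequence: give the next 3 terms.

-384, 144, 512

Taking every 3rd term gives 3 separate tracks.
Track A: -6, -12, -24, -48, -96, -192 — multiplying by 2 each time.
Track B: 48, 64, 80, 96, 112, 128 — adding 16 each time.
Track C: 8, 27, 64, 125, 216, 343 — perfect cubes starting at 2³.
Term 19 comes from track A (its 7th entry): -384.
Position 20 falls in track B as its term 7, giving 144.
Position 21 falls in track C as its term 7, giving 512.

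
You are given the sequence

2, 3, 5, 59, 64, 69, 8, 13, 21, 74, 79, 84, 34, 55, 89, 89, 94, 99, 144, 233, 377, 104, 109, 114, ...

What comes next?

610

Positions follow the repeating pattern AAABBB; grouping by letter gives 2 tracks.
Track A: 2, 3, 5, 8, 13, 21, 34, 55, 89, 144, 233, 377 — a Fibonacci-like recurrence a_n = a_{n-1} + a_{n-2}.
Track B: 59, 64, 69, 74, 79, 84, 89, 94, 99, 104, 109, 114 — adding 5 each time.
The 25th slot belongs to track A; its 13th term is 610.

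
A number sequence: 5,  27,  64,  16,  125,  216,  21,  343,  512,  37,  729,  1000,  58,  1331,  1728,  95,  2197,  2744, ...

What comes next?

153

The slot pattern repeats as ABB (period 3), so there are 2 interleaved tracks.
Track A is 5, 16, 21, 37, 58, 95, which is Fibonacci-style (each term is the sum of the two before it).
Track B is 27, 64, 125, 216, 343, 512, 729, 1000, 1331, 1728, 2197, 2744, which is perfect cubes starting at 3³.
Term 19 comes from track A (its 7th entry): 153.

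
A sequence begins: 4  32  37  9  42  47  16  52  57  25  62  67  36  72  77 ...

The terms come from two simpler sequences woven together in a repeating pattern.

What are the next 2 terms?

Reading positions in blocks of 3 reveals the pattern ABB — 2 tracks woven together.
Track A: 4, 9, 16, 25, 36. Consecutive squares n² from n = 2.
Track B: 32, 37, 42, 47, 52, 57, 62, 67, 72, 77. Adding 5 each time.
Position 16 → track A, term 6 = 49.
The 17th slot belongs to track B; its 11th term is 82.

49, 82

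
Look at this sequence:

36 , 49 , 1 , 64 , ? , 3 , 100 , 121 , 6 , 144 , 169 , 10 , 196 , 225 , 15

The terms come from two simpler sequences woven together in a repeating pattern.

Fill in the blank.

81

Reading positions in blocks of 3 reveals the pattern AAB — 2 tracks woven together.
Stream A = 36, 49, 64, ?, 100, 121, 144, 169, 196, 225: the squares 6², 7², 8², ….
Stream B = 1, 3, 6, 10, 15: triangular numbers n(n+1)/2 for n = 1, 2, ….
Filling stream A at index 4 by its rule yields 81.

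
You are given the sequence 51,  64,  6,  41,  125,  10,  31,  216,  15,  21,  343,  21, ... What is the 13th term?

11

Read the sequence 3 terms at a time; column i is its own pattern.
Stream A: 51, 41, 31, 21. Linear: a_n = 61 − 10·n.
Stream B: 64, 125, 216, 343. Perfect cubes starting at 4³.
Stream C: 6, 10, 15, 21. Triangular numbers starting at T_3.
Position 13 falls in stream A as its term 5, giving 11.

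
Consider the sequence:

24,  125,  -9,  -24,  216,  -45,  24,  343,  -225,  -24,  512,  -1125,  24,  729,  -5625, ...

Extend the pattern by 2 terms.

Read the sequence 3 terms at a time; column i is its own pattern.
Subsequence A: 24, -24, 24, -24, 24 (alternating ±24).
Subsequence B: 125, 216, 343, 512, 729 (the cubes 5³, 6³, 7³, …).
Subsequence C: -9, -45, -225, -1125, -5625 (a geometric progression (common ratio 5)).
Term 16 comes from subsequence A (its 6th entry): -24.
Position 17 falls in subsequence B as its term 6, giving 1000.

-24, 1000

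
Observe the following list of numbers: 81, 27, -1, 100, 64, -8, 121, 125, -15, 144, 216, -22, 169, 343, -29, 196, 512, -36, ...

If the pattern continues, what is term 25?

289

The terms cycle through 3 interleaved subsequences.
Track A: 81, 100, 121, 144, 169, 196. Consecutive squares n² from n = 9.
Track B: 27, 64, 125, 216, 343, 512. Consecutive cubes n³ from n = 3.
Track C: -1, -8, -15, -22, -29, -36. Linear: a_n = 6 − 7·n.
Term 25 comes from track A (its 9th entry): 289.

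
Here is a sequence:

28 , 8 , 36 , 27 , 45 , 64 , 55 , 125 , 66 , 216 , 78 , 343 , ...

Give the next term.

Split by position mod 2 into 2 tracks.
Track A is 28, 36, 45, 55, 66, 78, which is triangular numbers starting at T_7.
Track B is 8, 27, 64, 125, 216, 343, which is consecutive cubes n³ from n = 2.
The 13th slot belongs to track A; its 7th term is 91.

91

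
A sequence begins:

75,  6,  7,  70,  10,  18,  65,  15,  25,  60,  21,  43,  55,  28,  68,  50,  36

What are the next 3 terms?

Read the sequence 3 terms at a time; column i is its own pattern.
Stream A: 75, 70, 65, 60, 55, 50 — arithmetic with common difference −5.
Stream B: 6, 10, 15, 21, 28, 36 — the triangular numbers T_3, T_4, ….
Stream C: 7, 18, 25, 43, 68 — a Fibonacci-like recurrence a_n = a_{n-1} + a_{n-2}.
Position 18 → stream C, term 6 = 111.
Position 19 falls in stream A as its term 7, giving 45.
Term 20 comes from stream B (its 7th entry): 45.

111, 45, 45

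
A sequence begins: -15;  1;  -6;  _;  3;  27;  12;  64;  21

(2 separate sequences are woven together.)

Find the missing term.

8

Positions 1, 3, 5, … form one subsequence and positions 2, 4, 6, … form another.
Subsequence A = -15, -6, 3, 12, 21: adding 9 each time.
Subsequence B = 1, ?, 27, 64: consecutive cubes n³ from n = 1.
The gap is subsequence B's term 2; the rule gives 8.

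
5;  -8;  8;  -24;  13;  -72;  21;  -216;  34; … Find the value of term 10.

-648

Positions 1, 3, 5, … form one subsequence and positions 2, 4, 6, … form another.
Track A: 5, 8, 13, 21, 34 (a Fibonacci-like recurrence a_n = a_{n-1} + a_{n-2}).
Track B: -8, -24, -72, -216 (multiplying by 3 each time).
The 10th slot belongs to track B; its 5th term is -648.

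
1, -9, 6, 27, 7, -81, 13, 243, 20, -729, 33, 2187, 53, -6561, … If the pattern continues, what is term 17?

139

Taking every 2nd term gives 2 separate tracks.
Track A: 1, 6, 7, 13, 20, 33, 53 — each term equals the sum of the previous two.
Track B: -9, 27, -81, 243, -729, 2187, -6561 — multiplying by -3 each time.
Term 17 comes from track A (its 9th entry): 139.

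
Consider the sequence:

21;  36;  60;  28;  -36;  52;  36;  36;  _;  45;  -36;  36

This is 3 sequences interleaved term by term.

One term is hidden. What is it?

Split by position mod 3 into 3 tracks.
Track A = 21, 28, 36, 45: triangular numbers starting at T_6.
Track B = 36, -36, 36, -36: the oscillation 36·(−1)^(n+1).
Track C = 60, 52, ?, 36: arithmetic with common difference −8.
Filling track C at index 3 by its rule yields 44.

44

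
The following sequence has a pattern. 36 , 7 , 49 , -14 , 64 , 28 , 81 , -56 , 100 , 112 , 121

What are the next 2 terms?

Positions 1, 3, 5, … form one subsequence and positions 2, 4, 6, … form another.
Track A = 36, 49, 64, 81, 100, 121: consecutive squares n² from n = 6.
Track B = 7, -14, 28, -56, 112: multiplying by -2 each time.
Position 12 → track B, term 6 = -224.
Term 13 comes from track A (its 7th entry): 144.

-224, 144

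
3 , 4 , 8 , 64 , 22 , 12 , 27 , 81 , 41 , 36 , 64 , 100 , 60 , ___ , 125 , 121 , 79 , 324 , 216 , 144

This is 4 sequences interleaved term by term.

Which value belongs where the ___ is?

Split by position mod 4 into 4 tracks.
Stream A is 3, 22, 41, 60, 79, which is arithmetic, step +19.
Stream B is 4, 12, 36, ?, 324, which is a geometric progression (common ratio 3).
Stream C is 8, 27, 64, 125, 216, which is perfect cubes starting at 2³.
Stream D is 64, 81, 100, 121, 144, which is the squares 8², 9², 10², ….
The gap is stream B's term 4; the rule gives 108.

108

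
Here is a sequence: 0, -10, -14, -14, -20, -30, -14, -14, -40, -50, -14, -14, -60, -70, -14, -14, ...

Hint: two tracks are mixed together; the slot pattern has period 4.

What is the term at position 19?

Positions follow the repeating pattern AABB; grouping by letter gives 2 tracks.
Track A: 0, -10, -20, -30, -40, -50, -60, -70 (linear: a_n = 10 − 10·n).
Track B: -14, -14, -14, -14, -14, -14, -14, -14 (constant -14).
The 19th slot belongs to track B; its 9th term is -14.

-14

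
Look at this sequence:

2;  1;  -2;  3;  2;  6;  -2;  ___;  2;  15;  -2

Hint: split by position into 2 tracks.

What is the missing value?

10

Positions 1, 3, 5, … form one subsequence and positions 2, 4, 6, … form another.
Stream A = 2, -2, 2, -2, 2, -2: the oscillation 2·(−1)^(n+1).
Stream B = 1, 3, 6, ?, 15: triangular numbers n(n+1)/2 for n = 1, 2, ….
Stream B's pattern makes the blank 10.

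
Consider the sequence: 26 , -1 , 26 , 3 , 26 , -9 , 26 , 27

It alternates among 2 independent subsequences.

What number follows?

The terms cycle through 2 interleaved subsequences.
Track A: 26, 26, 26, 26. The constant sequence 26.
Track B: -1, 3, -9, 27. Multiplying by -3 each time.
Position 9 falls in track A as its term 5, giving 26.

26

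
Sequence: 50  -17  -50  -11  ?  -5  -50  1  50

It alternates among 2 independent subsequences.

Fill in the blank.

Split by position mod 2 into 2 tracks.
Track A: 50, -50, ?, -50, 50 (alternating ±50).
Track B: -17, -11, -5, 1 (adding 6 each time).
The gap is track A's term 3; the rule gives 50.

50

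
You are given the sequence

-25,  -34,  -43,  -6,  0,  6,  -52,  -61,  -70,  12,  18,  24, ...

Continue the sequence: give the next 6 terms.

Positions follow the repeating pattern AAABBB; grouping by letter gives 2 tracks.
Subsequence A: -25, -34, -43, -52, -61, -70 (arithmetic, step −9).
Subsequence B: -6, 0, 6, 12, 18, 24 (arithmetic, step +6).
Position 13 → subsequence A, term 7 = -79.
Position 14 falls in subsequence A as its term 8, giving -88.
The 15th slot belongs to subsequence A; its 9th term is -97.
The 16th slot belongs to subsequence B; its 7th term is 30.
Term 17 comes from subsequence B (its 8th entry): 36.
Position 18 falls in subsequence B as its term 9, giving 42.

-79, -88, -97, 30, 36, 42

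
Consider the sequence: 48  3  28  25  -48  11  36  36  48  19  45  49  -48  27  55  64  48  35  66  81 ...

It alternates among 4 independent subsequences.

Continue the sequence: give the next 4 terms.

Read the sequence 4 terms at a time; column i is its own pattern.
Subsequence A: 48, -48, 48, -48, 48. Oscillating between 48 and -48.
Subsequence B: 3, 11, 19, 27, 35. Arithmetic, step +8.
Subsequence C: 28, 36, 45, 55, 66. The triangular numbers T_7, T_8, ….
Subsequence D: 25, 36, 49, 64, 81. Consecutive squares n² from n = 5.
Term 21 comes from subsequence A (its 6th entry): -48.
Term 22 comes from subsequence B (its 6th entry): 43.
Term 23 comes from subsequence C (its 6th entry): 78.
Position 24 → subsequence D, term 6 = 100.

-48, 43, 78, 100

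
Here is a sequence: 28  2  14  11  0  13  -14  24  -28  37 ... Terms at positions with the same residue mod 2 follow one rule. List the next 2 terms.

-42, 61

Taking every 2nd term gives 2 separate tracks.
Stream A: 28, 14, 0, -14, -28 (arithmetic with common difference −14).
Stream B: 2, 11, 13, 24, 37 (each term equals the sum of the previous two).
The 11th slot belongs to stream A; its 6th term is -42.
Term 12 comes from stream B (its 6th entry): 61.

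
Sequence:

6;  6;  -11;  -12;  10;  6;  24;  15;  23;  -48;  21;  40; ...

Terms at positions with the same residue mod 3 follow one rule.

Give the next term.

96

Split by position mod 3: positions 1, 4, 7, … form one track, and each other residue class forms its own.
Track A: 6, -12, 24, -48. Multiplying by -2 each time.
Track B: 6, 10, 15, 21. Triangular numbers n(n+1)/2 for n = 3, 4, ….
Track C: -11, 6, 23, 40. Adding 17 each time.
Position 13 falls in track A as its term 5, giving 96.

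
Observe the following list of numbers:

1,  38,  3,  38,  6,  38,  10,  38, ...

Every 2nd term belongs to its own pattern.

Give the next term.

Positions 1, 3, 5, … form one subsequence and positions 2, 4, 6, … form another.
Subsequence A: 1, 3, 6, 10 (triangular numbers n(n+1)/2 for n = 1, 2, …).
Subsequence B: 38, 38, 38, 38 (constant 38).
Position 9 falls in subsequence A as its term 5, giving 15.

15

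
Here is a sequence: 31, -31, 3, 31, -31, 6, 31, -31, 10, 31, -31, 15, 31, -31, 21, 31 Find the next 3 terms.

-31, 28, 31

The slot pattern repeats as AAB (period 3), so there are 2 interleaved tracks.
Stream A is 31, -31, 31, -31, 31, -31, 31, -31, 31, -31, 31, which is the oscillation 31·(−1)^(n+1).
Stream B is 3, 6, 10, 15, 21, which is triangular numbers starting at T_2.
The 17th slot belongs to stream A; its 12th term is -31.
Position 18 → stream B, term 6 = 28.
The 19th slot belongs to stream A; its 13th term is 31.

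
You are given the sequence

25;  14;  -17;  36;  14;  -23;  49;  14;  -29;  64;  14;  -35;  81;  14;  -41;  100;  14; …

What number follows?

-47

Split by position mod 3: positions 1, 4, 7, … form one track, and each other residue class forms its own.
Stream A = 25, 36, 49, 64, 81, 100: the squares 5², 6², 7², ….
Stream B = 14, 14, 14, 14, 14, 14: constant 14.
Stream C = -17, -23, -29, -35, -41: subtracting 6 each time.
Term 18 comes from stream C (its 6th entry): -47.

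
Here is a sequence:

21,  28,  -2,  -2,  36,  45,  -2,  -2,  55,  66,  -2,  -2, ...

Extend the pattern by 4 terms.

78, 91, -2, -2

Positions follow the repeating pattern AABB; grouping by letter gives 2 tracks.
Stream A: 21, 28, 36, 45, 55, 66 — the triangular numbers T_6, T_7, ….
Stream B: -2, -2, -2, -2, -2, -2 — the constant sequence -2.
Position 13 → stream A, term 7 = 78.
Position 14 → stream A, term 8 = 91.
The 15th slot belongs to stream B; its 7th term is -2.
Position 16 → stream B, term 8 = -2.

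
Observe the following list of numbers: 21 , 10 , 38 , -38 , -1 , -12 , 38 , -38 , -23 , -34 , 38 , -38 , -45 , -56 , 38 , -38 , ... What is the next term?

-67

Positions follow the repeating pattern AABB; grouping by letter gives 2 tracks.
Stream A: 21, 10, -1, -12, -23, -34, -45, -56 — linear: a_n = 32 − 11·n.
Stream B: 38, -38, 38, -38, 38, -38, 38, -38 — the oscillation 38·(−1)^(n+1).
The 17th slot belongs to stream A; its 9th term is -67.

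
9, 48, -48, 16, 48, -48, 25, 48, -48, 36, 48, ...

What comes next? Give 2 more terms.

Positions follow the repeating pattern ABB; grouping by letter gives 2 tracks.
Stream A: 9, 16, 25, 36 (consecutive squares n² from n = 3).
Stream B: 48, -48, 48, -48, 48, -48, 48 (oscillating between 48 and -48).
The 12th slot belongs to stream B; its 8th term is -48.
Position 13 falls in stream A as its term 5, giving 49.

-48, 49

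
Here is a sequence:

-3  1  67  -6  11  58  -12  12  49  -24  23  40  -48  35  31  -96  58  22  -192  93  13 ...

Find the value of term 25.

-768

Taking every 3rd term gives 3 separate tracks.
Track A = -3, -6, -12, -24, -48, -96, -192: geometric with ratio 2.
Track B = 1, 11, 12, 23, 35, 58, 93: a Fibonacci-like recurrence a_n = a_{n-1} + a_{n-2}.
Track C = 67, 58, 49, 40, 31, 22, 13: arithmetic with common difference −9.
The 25th slot belongs to track A; its 9th term is -768.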